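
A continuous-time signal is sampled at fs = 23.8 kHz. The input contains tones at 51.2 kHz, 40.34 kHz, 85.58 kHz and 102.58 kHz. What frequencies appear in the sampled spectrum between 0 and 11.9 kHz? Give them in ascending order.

fs/2 = 11.9 kHz.
51.2 kHz mod fs = 3.6 kHz.
3.6 kHz ≤ fs/2 = 11.9 kHz, appears at 3.6 kHz.
40.34 kHz mod fs = 16.54 kHz.
16.54 kHz > fs/2 = 11.9 kHz, folds to fs − 16.54 kHz = 7.26 kHz.
85.58 kHz mod fs = 14.18 kHz.
14.18 kHz > fs/2 = 11.9 kHz, folds to fs − 14.18 kHz = 9.62 kHz.
102.58 kHz mod fs = 7.38 kHz.
7.38 kHz ≤ fs/2 = 11.9 kHz, appears at 7.38 kHz.
Distinct values: {3.6 kHz, 7.26 kHz, 7.38 kHz, 9.62 kHz}.

3.6 kHz, 7.26 kHz, 7.38 kHz, 9.62 kHz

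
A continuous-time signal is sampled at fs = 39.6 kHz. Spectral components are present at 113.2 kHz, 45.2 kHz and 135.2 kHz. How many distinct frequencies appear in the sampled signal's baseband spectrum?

2

fs/2 = 19.8 kHz.
113.2 kHz mod fs = 34 kHz.
34 kHz > fs/2 = 19.8 kHz, folds to fs − 34 kHz = 5.6 kHz.
45.2 kHz mod fs = 5.6 kHz.
5.6 kHz ≤ fs/2 = 19.8 kHz, appears at 5.6 kHz.
135.2 kHz mod fs = 16.4 kHz.
16.4 kHz ≤ fs/2 = 19.8 kHz, appears at 16.4 kHz.
Distinct values: {5.6 kHz, 16.4 kHz} → 2.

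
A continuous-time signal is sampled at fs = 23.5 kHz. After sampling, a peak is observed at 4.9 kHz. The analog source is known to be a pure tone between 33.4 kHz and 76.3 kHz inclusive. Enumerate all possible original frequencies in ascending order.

42.1 kHz, 51.9 kHz, 65.6 kHz, 75.4 kHz

Frequencies that alias to 4.9 kHz are k·fs ± 4.9 kHz for integer k ≥ 0.
k=0: 4.9 kHz.
k=1: 18.6 kHz, 28.4 kHz.
k=2: 42.1 kHz, 51.9 kHz.
k=3: 65.6 kHz, 75.4 kHz.
k=4: 89.1 kHz, 98.9 kHz.
Within [33.4 kHz, 76.3 kHz]: 42.1 kHz, 51.9 kHz, 65.6 kHz, 75.4 kHz.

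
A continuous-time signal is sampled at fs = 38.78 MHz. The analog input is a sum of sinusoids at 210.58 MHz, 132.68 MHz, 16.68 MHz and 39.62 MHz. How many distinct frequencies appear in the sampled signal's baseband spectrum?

3

fs/2 = 19.39 MHz.
210.58 MHz mod fs = 16.68 MHz.
16.68 MHz ≤ fs/2 = 19.39 MHz, appears at 16.68 MHz.
132.68 MHz mod fs = 16.34 MHz.
16.34 MHz ≤ fs/2 = 19.39 MHz, appears at 16.34 MHz.
16.68 MHz ≤ fs/2 = 19.39 MHz, passes unchanged.
39.62 MHz mod fs = 0.84 MHz.
0.84 MHz ≤ fs/2 = 19.39 MHz, appears at 0.84 MHz.
Distinct values: {0.84 MHz, 16.34 MHz, 16.68 MHz} → 3.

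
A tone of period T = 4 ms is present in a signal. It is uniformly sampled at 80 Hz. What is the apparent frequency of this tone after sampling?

10 Hz

T = 4 ms → f = 1/T = 250 Hz.
250 Hz mod fs = 10 Hz.
10 Hz ≤ fs/2 = 40 Hz, appears at 10 Hz.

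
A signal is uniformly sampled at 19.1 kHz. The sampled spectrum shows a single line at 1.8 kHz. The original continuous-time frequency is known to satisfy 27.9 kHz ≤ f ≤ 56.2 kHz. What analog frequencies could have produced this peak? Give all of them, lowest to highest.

Frequencies that alias to 1.8 kHz are k·fs ± 1.8 kHz for integer k ≥ 0.
k=0: 1.8 kHz.
k=1: 17.3 kHz, 20.9 kHz.
k=2: 36.4 kHz, 40 kHz.
k=3: 55.5 kHz, 59.1 kHz.
k=4: 74.6 kHz, 78.2 kHz.
Within [27.9 kHz, 56.2 kHz]: 36.4 kHz, 40 kHz, 55.5 kHz.

36.4 kHz, 40 kHz, 55.5 kHz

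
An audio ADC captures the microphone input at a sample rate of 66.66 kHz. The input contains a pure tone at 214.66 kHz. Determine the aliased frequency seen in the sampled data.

214.66 kHz mod fs = 14.68 kHz.
14.68 kHz ≤ fs/2 = 33.33 kHz, appears at 14.68 kHz.

14.68 kHz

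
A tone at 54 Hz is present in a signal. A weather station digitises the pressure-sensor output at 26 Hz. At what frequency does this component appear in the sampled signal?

54 Hz mod fs = 2 Hz.
2 Hz ≤ fs/2 = 13 Hz, appears at 2 Hz.

2 Hz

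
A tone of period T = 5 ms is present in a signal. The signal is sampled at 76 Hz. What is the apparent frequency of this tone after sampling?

T = 5 ms → f = 1/T = 200 Hz.
200 Hz mod fs = 48 Hz.
48 Hz > fs/2 = 38 Hz, folds to fs − 48 Hz = 28 Hz.

28 Hz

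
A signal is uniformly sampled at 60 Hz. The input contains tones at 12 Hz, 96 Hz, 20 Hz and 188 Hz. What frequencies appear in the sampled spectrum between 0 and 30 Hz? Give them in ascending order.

8 Hz, 12 Hz, 20 Hz, 24 Hz

fs/2 = 30 Hz.
12 Hz ≤ fs/2 = 30 Hz, passes unchanged.
96 Hz mod fs = 36 Hz.
36 Hz > fs/2 = 30 Hz, folds to fs − 36 Hz = 24 Hz.
20 Hz ≤ fs/2 = 30 Hz, passes unchanged.
188 Hz mod fs = 8 Hz.
8 Hz ≤ fs/2 = 30 Hz, appears at 8 Hz.
Distinct values: {8 Hz, 12 Hz, 20 Hz, 24 Hz}.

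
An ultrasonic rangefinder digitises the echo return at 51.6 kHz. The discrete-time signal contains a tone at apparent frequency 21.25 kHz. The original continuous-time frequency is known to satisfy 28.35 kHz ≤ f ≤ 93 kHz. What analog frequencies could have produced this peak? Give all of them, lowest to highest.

Frequencies that alias to 21.25 kHz are k·fs ± 21.25 kHz for integer k ≥ 0.
k=0: 21.25 kHz.
k=1: 30.35 kHz, 72.85 kHz.
k=2: 81.95 kHz, 124.45 kHz.
k=3: 133.55 kHz, 176.05 kHz.
Within [28.35 kHz, 93 kHz]: 30.35 kHz, 72.85 kHz, 81.95 kHz.

30.35 kHz, 72.85 kHz, 81.95 kHz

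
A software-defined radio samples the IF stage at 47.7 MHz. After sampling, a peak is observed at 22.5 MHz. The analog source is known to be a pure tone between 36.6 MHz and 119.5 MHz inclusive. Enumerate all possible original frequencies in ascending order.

Frequencies that alias to 22.5 MHz are k·fs ± 22.5 MHz for integer k ≥ 0.
k=0: 22.5 MHz.
k=1: 25.2 MHz, 70.2 MHz.
k=2: 72.9 MHz, 117.9 MHz.
k=3: 120.6 MHz, 165.6 MHz.
Within [36.6 MHz, 119.5 MHz]: 70.2 MHz, 72.9 MHz, 117.9 MHz.

70.2 MHz, 72.9 MHz, 117.9 MHz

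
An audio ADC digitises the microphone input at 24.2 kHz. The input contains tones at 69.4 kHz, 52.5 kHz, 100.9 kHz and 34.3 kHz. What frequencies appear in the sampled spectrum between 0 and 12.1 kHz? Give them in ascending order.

3.2 kHz, 4.1 kHz, 10.1 kHz

fs/2 = 12.1 kHz.
69.4 kHz mod fs = 21 kHz.
21 kHz > fs/2 = 12.1 kHz, folds to fs − 21 kHz = 3.2 kHz.
52.5 kHz mod fs = 4.1 kHz.
4.1 kHz ≤ fs/2 = 12.1 kHz, appears at 4.1 kHz.
100.9 kHz mod fs = 4.1 kHz.
4.1 kHz ≤ fs/2 = 12.1 kHz, appears at 4.1 kHz.
34.3 kHz mod fs = 10.1 kHz.
10.1 kHz ≤ fs/2 = 12.1 kHz, appears at 10.1 kHz.
Distinct values: {3.2 kHz, 4.1 kHz, 10.1 kHz}.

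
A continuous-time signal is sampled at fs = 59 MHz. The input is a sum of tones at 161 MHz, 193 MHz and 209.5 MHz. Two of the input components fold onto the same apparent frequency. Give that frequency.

16 MHz

fs/2 = 29.5 MHz.
161 MHz mod fs = 43 MHz.
43 MHz > fs/2 = 29.5 MHz, folds to fs − 43 MHz = 16 MHz.
193 MHz mod fs = 16 MHz.
16 MHz ≤ fs/2 = 29.5 MHz, appears at 16 MHz.
209.5 MHz mod fs = 32.5 MHz.
32.5 MHz > fs/2 = 29.5 MHz, folds to fs − 32.5 MHz = 26.5 MHz.
161 MHz and 193 MHz both map to 16 MHz.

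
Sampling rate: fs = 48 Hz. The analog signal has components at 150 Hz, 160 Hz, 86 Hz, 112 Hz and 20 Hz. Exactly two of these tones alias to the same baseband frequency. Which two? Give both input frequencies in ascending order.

fs/2 = 24 Hz.
150 Hz mod fs = 6 Hz.
6 Hz ≤ fs/2 = 24 Hz, appears at 6 Hz.
160 Hz mod fs = 16 Hz.
16 Hz ≤ fs/2 = 24 Hz, appears at 16 Hz.
86 Hz mod fs = 38 Hz.
38 Hz > fs/2 = 24 Hz, folds to fs − 38 Hz = 10 Hz.
112 Hz mod fs = 16 Hz.
16 Hz ≤ fs/2 = 24 Hz, appears at 16 Hz.
20 Hz ≤ fs/2 = 24 Hz, passes unchanged.
112 Hz and 160 Hz both map to 16 Hz.

112 Hz, 160 Hz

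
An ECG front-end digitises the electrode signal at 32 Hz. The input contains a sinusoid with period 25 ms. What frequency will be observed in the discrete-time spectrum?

8 Hz

T = 25 ms → f = 1/T = 40 Hz.
40 Hz mod fs = 8 Hz.
8 Hz ≤ fs/2 = 16 Hz, appears at 8 Hz.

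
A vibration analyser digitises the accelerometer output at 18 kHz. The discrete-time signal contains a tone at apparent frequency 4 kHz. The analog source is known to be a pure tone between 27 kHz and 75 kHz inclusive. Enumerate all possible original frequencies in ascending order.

Frequencies that alias to 4 kHz are k·fs ± 4 kHz for integer k ≥ 0.
k=0: 4 kHz.
k=1: 14 kHz, 22 kHz.
k=2: 32 kHz, 40 kHz.
k=3: 50 kHz, 58 kHz.
k=4: 68 kHz, 76 kHz.
k=5: 86 kHz, 94 kHz.
Within [27 kHz, 75 kHz]: 32 kHz, 40 kHz, 50 kHz, 58 kHz, 68 kHz.

32 kHz, 40 kHz, 50 kHz, 58 kHz, 68 kHz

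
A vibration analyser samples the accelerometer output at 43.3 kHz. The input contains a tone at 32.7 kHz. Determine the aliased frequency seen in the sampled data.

32.7 kHz > fs/2 = 21.65 kHz, folds to fs − 32.7 kHz = 10.6 kHz.

10.6 kHz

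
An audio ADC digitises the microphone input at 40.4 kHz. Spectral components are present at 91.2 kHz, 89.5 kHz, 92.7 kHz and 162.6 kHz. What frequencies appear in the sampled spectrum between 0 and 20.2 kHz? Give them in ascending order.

fs/2 = 20.2 kHz.
91.2 kHz mod fs = 10.4 kHz.
10.4 kHz ≤ fs/2 = 20.2 kHz, appears at 10.4 kHz.
89.5 kHz mod fs = 8.7 kHz.
8.7 kHz ≤ fs/2 = 20.2 kHz, appears at 8.7 kHz.
92.7 kHz mod fs = 11.9 kHz.
11.9 kHz ≤ fs/2 = 20.2 kHz, appears at 11.9 kHz.
162.6 kHz mod fs = 1 kHz.
1 kHz ≤ fs/2 = 20.2 kHz, appears at 1 kHz.
Distinct values: {1 kHz, 8.7 kHz, 10.4 kHz, 11.9 kHz}.

1 kHz, 8.7 kHz, 10.4 kHz, 11.9 kHz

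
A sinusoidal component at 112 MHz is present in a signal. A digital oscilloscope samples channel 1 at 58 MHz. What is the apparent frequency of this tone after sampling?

112 MHz mod fs = 54 MHz.
54 MHz > fs/2 = 29 MHz, folds to fs − 54 MHz = 4 MHz.

4 MHz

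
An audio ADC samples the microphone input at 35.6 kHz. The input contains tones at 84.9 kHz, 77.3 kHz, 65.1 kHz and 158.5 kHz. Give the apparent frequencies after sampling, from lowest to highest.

6.1 kHz, 13.7 kHz, 16.1 kHz

fs/2 = 17.8 kHz.
84.9 kHz mod fs = 13.7 kHz.
13.7 kHz ≤ fs/2 = 17.8 kHz, appears at 13.7 kHz.
77.3 kHz mod fs = 6.1 kHz.
6.1 kHz ≤ fs/2 = 17.8 kHz, appears at 6.1 kHz.
65.1 kHz mod fs = 29.5 kHz.
29.5 kHz > fs/2 = 17.8 kHz, folds to fs − 29.5 kHz = 6.1 kHz.
158.5 kHz mod fs = 16.1 kHz.
16.1 kHz ≤ fs/2 = 17.8 kHz, appears at 16.1 kHz.
Distinct values: {6.1 kHz, 13.7 kHz, 16.1 kHz}.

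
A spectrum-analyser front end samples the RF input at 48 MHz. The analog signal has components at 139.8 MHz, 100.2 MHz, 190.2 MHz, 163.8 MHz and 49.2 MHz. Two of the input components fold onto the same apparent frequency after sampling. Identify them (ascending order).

100.2 MHz, 139.8 MHz

fs/2 = 24 MHz.
139.8 MHz mod fs = 43.8 MHz.
43.8 MHz > fs/2 = 24 MHz, folds to fs − 43.8 MHz = 4.2 MHz.
100.2 MHz mod fs = 4.2 MHz.
4.2 MHz ≤ fs/2 = 24 MHz, appears at 4.2 MHz.
190.2 MHz mod fs = 46.2 MHz.
46.2 MHz > fs/2 = 24 MHz, folds to fs − 46.2 MHz = 1.8 MHz.
163.8 MHz mod fs = 19.8 MHz.
19.8 MHz ≤ fs/2 = 24 MHz, appears at 19.8 MHz.
49.2 MHz mod fs = 1.2 MHz.
1.2 MHz ≤ fs/2 = 24 MHz, appears at 1.2 MHz.
100.2 MHz and 139.8 MHz both map to 4.2 MHz.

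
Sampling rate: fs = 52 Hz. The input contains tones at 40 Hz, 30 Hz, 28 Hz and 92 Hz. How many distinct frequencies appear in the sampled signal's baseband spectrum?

3

fs/2 = 26 Hz.
40 Hz > fs/2 = 26 Hz, folds to fs − 40 Hz = 12 Hz.
30 Hz > fs/2 = 26 Hz, folds to fs − 30 Hz = 22 Hz.
28 Hz > fs/2 = 26 Hz, folds to fs − 28 Hz = 24 Hz.
92 Hz mod fs = 40 Hz.
40 Hz > fs/2 = 26 Hz, folds to fs − 40 Hz = 12 Hz.
Distinct values: {12 Hz, 22 Hz, 24 Hz} → 3.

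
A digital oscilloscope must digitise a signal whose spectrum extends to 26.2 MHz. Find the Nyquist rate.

52.4 MHz

Nyquist rate = 2 × 26.2 MHz = 52.4 MHz.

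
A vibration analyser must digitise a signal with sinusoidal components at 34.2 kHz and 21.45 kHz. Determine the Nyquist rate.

68.4 kHz

Highest-frequency component: 34.2 kHz.
Nyquist rate = 2 × 34.2 kHz = 68.4 kHz.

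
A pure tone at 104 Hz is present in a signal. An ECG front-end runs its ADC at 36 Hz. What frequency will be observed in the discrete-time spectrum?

4 Hz

104 Hz mod fs = 32 Hz.
32 Hz > fs/2 = 18 Hz, folds to fs − 32 Hz = 4 Hz.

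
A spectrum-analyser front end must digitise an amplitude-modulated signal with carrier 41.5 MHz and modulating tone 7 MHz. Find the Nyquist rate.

AM sidebands sit at fc ± fm = 34.5 MHz and 48.5 MHz.
Highest-frequency component: 48.5 MHz.
Nyquist rate = 2 × 48.5 MHz = 97 MHz.

97 MHz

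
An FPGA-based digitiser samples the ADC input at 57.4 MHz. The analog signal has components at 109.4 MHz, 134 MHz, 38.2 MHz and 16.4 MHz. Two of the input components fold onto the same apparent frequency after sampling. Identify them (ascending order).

fs/2 = 28.7 MHz.
109.4 MHz mod fs = 52 MHz.
52 MHz > fs/2 = 28.7 MHz, folds to fs − 52 MHz = 5.4 MHz.
134 MHz mod fs = 19.2 MHz.
19.2 MHz ≤ fs/2 = 28.7 MHz, appears at 19.2 MHz.
38.2 MHz > fs/2 = 28.7 MHz, folds to fs − 38.2 MHz = 19.2 MHz.
16.4 MHz ≤ fs/2 = 28.7 MHz, passes unchanged.
38.2 MHz and 134 MHz both map to 19.2 MHz.

38.2 MHz, 134 MHz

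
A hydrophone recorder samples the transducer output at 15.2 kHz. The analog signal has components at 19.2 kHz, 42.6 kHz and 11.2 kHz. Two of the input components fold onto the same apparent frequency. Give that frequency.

fs/2 = 7.6 kHz.
19.2 kHz mod fs = 4 kHz.
4 kHz ≤ fs/2 = 7.6 kHz, appears at 4 kHz.
42.6 kHz mod fs = 12.2 kHz.
12.2 kHz > fs/2 = 7.6 kHz, folds to fs − 12.2 kHz = 3 kHz.
11.2 kHz > fs/2 = 7.6 kHz, folds to fs − 11.2 kHz = 4 kHz.
11.2 kHz and 19.2 kHz both map to 4 kHz.

4 kHz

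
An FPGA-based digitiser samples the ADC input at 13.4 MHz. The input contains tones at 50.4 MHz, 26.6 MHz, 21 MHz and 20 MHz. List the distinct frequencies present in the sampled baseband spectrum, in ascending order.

fs/2 = 6.7 MHz.
50.4 MHz mod fs = 10.2 MHz.
10.2 MHz > fs/2 = 6.7 MHz, folds to fs − 10.2 MHz = 3.2 MHz.
26.6 MHz mod fs = 13.2 MHz.
13.2 MHz > fs/2 = 6.7 MHz, folds to fs − 13.2 MHz = 0.2 MHz.
21 MHz mod fs = 7.6 MHz.
7.6 MHz > fs/2 = 6.7 MHz, folds to fs − 7.6 MHz = 5.8 MHz.
20 MHz mod fs = 6.6 MHz.
6.6 MHz ≤ fs/2 = 6.7 MHz, appears at 6.6 MHz.
Distinct values: {0.2 MHz, 3.2 MHz, 5.8 MHz, 6.6 MHz}.

0.2 MHz, 3.2 MHz, 5.8 MHz, 6.6 MHz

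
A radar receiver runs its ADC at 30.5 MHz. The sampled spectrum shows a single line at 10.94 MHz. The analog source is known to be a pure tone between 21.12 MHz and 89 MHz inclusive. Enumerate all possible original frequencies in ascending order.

41.44 MHz, 50.06 MHz, 71.94 MHz, 80.56 MHz

Frequencies that alias to 10.94 MHz are k·fs ± 10.94 MHz for integer k ≥ 0.
k=0: 10.94 MHz.
k=1: 19.56 MHz, 41.44 MHz.
k=2: 50.06 MHz, 71.94 MHz.
k=3: 80.56 MHz, 102.44 MHz.
k=4: 111.06 MHz, 132.94 MHz.
Within [21.12 MHz, 89 MHz]: 41.44 MHz, 50.06 MHz, 71.94 MHz, 80.56 MHz.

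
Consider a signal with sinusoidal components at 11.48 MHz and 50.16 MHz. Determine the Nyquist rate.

Highest-frequency component: 50.16 MHz.
Nyquist rate = 2 × 50.16 MHz = 100.32 MHz.

100.32 MHz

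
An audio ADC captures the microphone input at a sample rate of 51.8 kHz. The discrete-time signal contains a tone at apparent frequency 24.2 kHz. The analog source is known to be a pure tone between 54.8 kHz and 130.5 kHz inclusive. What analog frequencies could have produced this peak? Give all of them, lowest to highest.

76 kHz, 79.4 kHz, 127.8 kHz

Frequencies that alias to 24.2 kHz are k·fs ± 24.2 kHz for integer k ≥ 0.
k=0: 24.2 kHz.
k=1: 27.6 kHz, 76 kHz.
k=2: 79.4 kHz, 127.8 kHz.
k=3: 131.2 kHz, 179.6 kHz.
Within [54.8 kHz, 130.5 kHz]: 76 kHz, 79.4 kHz, 127.8 kHz.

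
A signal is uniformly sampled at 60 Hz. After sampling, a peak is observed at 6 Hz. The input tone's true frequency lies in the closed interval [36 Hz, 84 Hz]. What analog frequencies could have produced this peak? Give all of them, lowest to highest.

Frequencies that alias to 6 Hz are k·fs ± 6 Hz for integer k ≥ 0.
k=0: 6 Hz.
k=1: 54 Hz, 66 Hz.
k=2: 114 Hz, 126 Hz.
Within [36 Hz, 84 Hz]: 54 Hz, 66 Hz.

54 Hz, 66 Hz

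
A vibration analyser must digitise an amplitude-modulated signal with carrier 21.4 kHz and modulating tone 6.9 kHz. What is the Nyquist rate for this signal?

AM sidebands sit at fc ± fm = 14.5 kHz and 28.3 kHz.
Highest-frequency component: 28.3 kHz.
Nyquist rate = 2 × 28.3 kHz = 56.6 kHz.

56.6 kHz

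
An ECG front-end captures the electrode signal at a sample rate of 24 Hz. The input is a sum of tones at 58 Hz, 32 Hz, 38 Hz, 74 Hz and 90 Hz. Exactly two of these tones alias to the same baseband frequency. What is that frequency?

fs/2 = 12 Hz.
58 Hz mod fs = 10 Hz.
10 Hz ≤ fs/2 = 12 Hz, appears at 10 Hz.
32 Hz mod fs = 8 Hz.
8 Hz ≤ fs/2 = 12 Hz, appears at 8 Hz.
38 Hz mod fs = 14 Hz.
14 Hz > fs/2 = 12 Hz, folds to fs − 14 Hz = 10 Hz.
74 Hz mod fs = 2 Hz.
2 Hz ≤ fs/2 = 12 Hz, appears at 2 Hz.
90 Hz mod fs = 18 Hz.
18 Hz > fs/2 = 12 Hz, folds to fs − 18 Hz = 6 Hz.
38 Hz and 58 Hz both map to 10 Hz.

10 Hz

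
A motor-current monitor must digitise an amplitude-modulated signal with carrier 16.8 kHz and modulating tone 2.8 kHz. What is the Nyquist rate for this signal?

39.2 kHz

AM sidebands sit at fc ± fm = 14 kHz and 19.6 kHz.
Highest-frequency component: 19.6 kHz.
Nyquist rate = 2 × 19.6 kHz = 39.2 kHz.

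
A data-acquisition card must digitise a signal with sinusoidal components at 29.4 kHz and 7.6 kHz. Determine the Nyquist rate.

Highest-frequency component: 29.4 kHz.
Nyquist rate = 2 × 29.4 kHz = 58.8 kHz.

58.8 kHz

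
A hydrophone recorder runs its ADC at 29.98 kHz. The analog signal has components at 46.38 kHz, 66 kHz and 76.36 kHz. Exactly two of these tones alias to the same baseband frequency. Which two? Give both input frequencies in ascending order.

fs/2 = 14.99 kHz.
46.38 kHz mod fs = 16.4 kHz.
16.4 kHz > fs/2 = 14.99 kHz, folds to fs − 16.4 kHz = 13.58 kHz.
66 kHz mod fs = 6.04 kHz.
6.04 kHz ≤ fs/2 = 14.99 kHz, appears at 6.04 kHz.
76.36 kHz mod fs = 16.4 kHz.
16.4 kHz > fs/2 = 14.99 kHz, folds to fs − 16.4 kHz = 13.58 kHz.
46.38 kHz and 76.36 kHz both map to 13.58 kHz.

46.38 kHz, 76.36 kHz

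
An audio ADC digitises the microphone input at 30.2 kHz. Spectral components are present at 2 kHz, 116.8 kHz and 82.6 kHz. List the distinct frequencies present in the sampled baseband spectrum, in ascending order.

fs/2 = 15.1 kHz.
2 kHz ≤ fs/2 = 15.1 kHz, passes unchanged.
116.8 kHz mod fs = 26.2 kHz.
26.2 kHz > fs/2 = 15.1 kHz, folds to fs − 26.2 kHz = 4 kHz.
82.6 kHz mod fs = 22.2 kHz.
22.2 kHz > fs/2 = 15.1 kHz, folds to fs − 22.2 kHz = 8 kHz.
Distinct values: {2 kHz, 4 kHz, 8 kHz}.

2 kHz, 4 kHz, 8 kHz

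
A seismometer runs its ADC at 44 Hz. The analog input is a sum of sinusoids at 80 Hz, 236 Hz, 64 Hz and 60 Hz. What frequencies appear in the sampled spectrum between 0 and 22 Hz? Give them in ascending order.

8 Hz, 16 Hz, 20 Hz

fs/2 = 22 Hz.
80 Hz mod fs = 36 Hz.
36 Hz > fs/2 = 22 Hz, folds to fs − 36 Hz = 8 Hz.
236 Hz mod fs = 16 Hz.
16 Hz ≤ fs/2 = 22 Hz, appears at 16 Hz.
64 Hz mod fs = 20 Hz.
20 Hz ≤ fs/2 = 22 Hz, appears at 20 Hz.
60 Hz mod fs = 16 Hz.
16 Hz ≤ fs/2 = 22 Hz, appears at 16 Hz.
Distinct values: {8 Hz, 16 Hz, 20 Hz}.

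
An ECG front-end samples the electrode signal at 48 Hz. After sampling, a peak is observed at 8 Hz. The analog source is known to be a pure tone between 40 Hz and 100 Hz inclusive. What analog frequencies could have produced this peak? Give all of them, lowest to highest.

40 Hz, 56 Hz, 88 Hz

Frequencies that alias to 8 Hz are k·fs ± 8 Hz for integer k ≥ 0.
k=0: 8 Hz.
k=1: 40 Hz, 56 Hz.
k=2: 88 Hz, 104 Hz.
k=3: 136 Hz, 152 Hz.
Within [40 Hz, 100 Hz]: 40 Hz, 56 Hz, 88 Hz.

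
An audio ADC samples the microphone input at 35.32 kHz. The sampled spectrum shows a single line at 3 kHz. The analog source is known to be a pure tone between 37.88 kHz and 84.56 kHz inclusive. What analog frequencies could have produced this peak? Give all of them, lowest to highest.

Frequencies that alias to 3 kHz are k·fs ± 3 kHz for integer k ≥ 0.
k=0: 3 kHz.
k=1: 32.32 kHz, 38.32 kHz.
k=2: 67.64 kHz, 73.64 kHz.
k=3: 102.96 kHz, 108.96 kHz.
Within [37.88 kHz, 84.56 kHz]: 38.32 kHz, 67.64 kHz, 73.64 kHz.

38.32 kHz, 67.64 kHz, 73.64 kHz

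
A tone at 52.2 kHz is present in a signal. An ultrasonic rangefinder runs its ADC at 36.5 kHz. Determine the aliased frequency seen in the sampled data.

15.7 kHz

52.2 kHz mod fs = 15.7 kHz.
15.7 kHz ≤ fs/2 = 18.25 kHz, appears at 15.7 kHz.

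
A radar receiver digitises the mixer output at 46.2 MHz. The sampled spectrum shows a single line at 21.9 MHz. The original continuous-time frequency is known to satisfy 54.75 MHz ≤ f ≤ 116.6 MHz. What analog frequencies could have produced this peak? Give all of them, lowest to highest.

68.1 MHz, 70.5 MHz, 114.3 MHz

Frequencies that alias to 21.9 MHz are k·fs ± 21.9 MHz for integer k ≥ 0.
k=0: 21.9 MHz.
k=1: 24.3 MHz, 68.1 MHz.
k=2: 70.5 MHz, 114.3 MHz.
k=3: 116.7 MHz, 160.5 MHz.
Within [54.75 MHz, 116.6 MHz]: 68.1 MHz, 70.5 MHz, 114.3 MHz.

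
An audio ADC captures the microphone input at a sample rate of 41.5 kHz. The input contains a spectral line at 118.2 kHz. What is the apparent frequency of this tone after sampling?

6.3 kHz

118.2 kHz mod fs = 35.2 kHz.
35.2 kHz > fs/2 = 20.75 kHz, folds to fs − 35.2 kHz = 6.3 kHz.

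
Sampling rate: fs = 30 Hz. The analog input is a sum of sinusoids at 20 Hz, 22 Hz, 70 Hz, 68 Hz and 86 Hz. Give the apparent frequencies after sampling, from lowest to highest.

4 Hz, 8 Hz, 10 Hz

fs/2 = 15 Hz.
20 Hz > fs/2 = 15 Hz, folds to fs − 20 Hz = 10 Hz.
22 Hz > fs/2 = 15 Hz, folds to fs − 22 Hz = 8 Hz.
70 Hz mod fs = 10 Hz.
10 Hz ≤ fs/2 = 15 Hz, appears at 10 Hz.
68 Hz mod fs = 8 Hz.
8 Hz ≤ fs/2 = 15 Hz, appears at 8 Hz.
86 Hz mod fs = 26 Hz.
26 Hz > fs/2 = 15 Hz, folds to fs − 26 Hz = 4 Hz.
Distinct values: {4 Hz, 8 Hz, 10 Hz}.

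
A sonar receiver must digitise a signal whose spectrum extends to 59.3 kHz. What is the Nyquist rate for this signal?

118.6 kHz

Nyquist rate = 2 × 59.3 kHz = 118.6 kHz.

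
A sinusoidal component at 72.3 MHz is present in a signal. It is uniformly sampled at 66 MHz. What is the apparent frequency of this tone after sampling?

6.3 MHz

72.3 MHz mod fs = 6.3 MHz.
6.3 MHz ≤ fs/2 = 33 MHz, appears at 6.3 MHz.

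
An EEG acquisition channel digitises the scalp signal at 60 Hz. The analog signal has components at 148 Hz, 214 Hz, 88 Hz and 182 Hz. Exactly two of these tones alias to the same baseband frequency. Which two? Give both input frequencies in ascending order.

fs/2 = 30 Hz.
148 Hz mod fs = 28 Hz.
28 Hz ≤ fs/2 = 30 Hz, appears at 28 Hz.
214 Hz mod fs = 34 Hz.
34 Hz > fs/2 = 30 Hz, folds to fs − 34 Hz = 26 Hz.
88 Hz mod fs = 28 Hz.
28 Hz ≤ fs/2 = 30 Hz, appears at 28 Hz.
182 Hz mod fs = 2 Hz.
2 Hz ≤ fs/2 = 30 Hz, appears at 2 Hz.
88 Hz and 148 Hz both map to 28 Hz.

88 Hz, 148 Hz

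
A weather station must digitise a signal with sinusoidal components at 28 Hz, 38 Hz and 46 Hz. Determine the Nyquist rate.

92 Hz

Highest-frequency component: 46 Hz.
Nyquist rate = 2 × 46 Hz = 92 Hz.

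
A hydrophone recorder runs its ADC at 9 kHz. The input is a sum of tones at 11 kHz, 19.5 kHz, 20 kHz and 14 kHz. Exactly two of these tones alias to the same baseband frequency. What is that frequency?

2 kHz

fs/2 = 4.5 kHz.
11 kHz mod fs = 2 kHz.
2 kHz ≤ fs/2 = 4.5 kHz, appears at 2 kHz.
19.5 kHz mod fs = 1.5 kHz.
1.5 kHz ≤ fs/2 = 4.5 kHz, appears at 1.5 kHz.
20 kHz mod fs = 2 kHz.
2 kHz ≤ fs/2 = 4.5 kHz, appears at 2 kHz.
14 kHz mod fs = 5 kHz.
5 kHz > fs/2 = 4.5 kHz, folds to fs − 5 kHz = 4 kHz.
11 kHz and 20 kHz both map to 2 kHz.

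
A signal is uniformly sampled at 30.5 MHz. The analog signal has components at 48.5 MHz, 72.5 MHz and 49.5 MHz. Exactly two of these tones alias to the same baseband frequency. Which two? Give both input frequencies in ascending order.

fs/2 = 15.25 MHz.
48.5 MHz mod fs = 18 MHz.
18 MHz > fs/2 = 15.25 MHz, folds to fs − 18 MHz = 12.5 MHz.
72.5 MHz mod fs = 11.5 MHz.
11.5 MHz ≤ fs/2 = 15.25 MHz, appears at 11.5 MHz.
49.5 MHz mod fs = 19 MHz.
19 MHz > fs/2 = 15.25 MHz, folds to fs − 19 MHz = 11.5 MHz.
49.5 MHz and 72.5 MHz both map to 11.5 MHz.

49.5 MHz, 72.5 MHz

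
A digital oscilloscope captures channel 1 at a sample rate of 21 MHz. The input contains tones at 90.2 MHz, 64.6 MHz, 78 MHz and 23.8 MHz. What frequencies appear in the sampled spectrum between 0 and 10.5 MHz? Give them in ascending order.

1.6 MHz, 2.8 MHz, 6 MHz, 6.2 MHz

fs/2 = 10.5 MHz.
90.2 MHz mod fs = 6.2 MHz.
6.2 MHz ≤ fs/2 = 10.5 MHz, appears at 6.2 MHz.
64.6 MHz mod fs = 1.6 MHz.
1.6 MHz ≤ fs/2 = 10.5 MHz, appears at 1.6 MHz.
78 MHz mod fs = 15 MHz.
15 MHz > fs/2 = 10.5 MHz, folds to fs − 15 MHz = 6 MHz.
23.8 MHz mod fs = 2.8 MHz.
2.8 MHz ≤ fs/2 = 10.5 MHz, appears at 2.8 MHz.
Distinct values: {1.6 MHz, 2.8 MHz, 6 MHz, 6.2 MHz}.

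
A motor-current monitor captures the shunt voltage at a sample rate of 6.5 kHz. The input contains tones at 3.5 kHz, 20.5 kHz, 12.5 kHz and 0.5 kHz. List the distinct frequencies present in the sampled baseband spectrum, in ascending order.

0.5 kHz, 1 kHz, 3 kHz

fs/2 = 3.25 kHz.
3.5 kHz > fs/2 = 3.25 kHz, folds to fs − 3.5 kHz = 3 kHz.
20.5 kHz mod fs = 1 kHz.
1 kHz ≤ fs/2 = 3.25 kHz, appears at 1 kHz.
12.5 kHz mod fs = 6 kHz.
6 kHz > fs/2 = 3.25 kHz, folds to fs − 6 kHz = 0.5 kHz.
0.5 kHz ≤ fs/2 = 3.25 kHz, passes unchanged.
Distinct values: {0.5 kHz, 1 kHz, 3 kHz}.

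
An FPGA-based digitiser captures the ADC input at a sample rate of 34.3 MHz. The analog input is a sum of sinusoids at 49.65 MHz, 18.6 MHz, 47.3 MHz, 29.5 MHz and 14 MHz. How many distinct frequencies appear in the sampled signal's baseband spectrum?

5

fs/2 = 17.15 MHz.
49.65 MHz mod fs = 15.35 MHz.
15.35 MHz ≤ fs/2 = 17.15 MHz, appears at 15.35 MHz.
18.6 MHz > fs/2 = 17.15 MHz, folds to fs − 18.6 MHz = 15.7 MHz.
47.3 MHz mod fs = 13 MHz.
13 MHz ≤ fs/2 = 17.15 MHz, appears at 13 MHz.
29.5 MHz > fs/2 = 17.15 MHz, folds to fs − 29.5 MHz = 4.8 MHz.
14 MHz ≤ fs/2 = 17.15 MHz, passes unchanged.
Distinct values: {4.8 MHz, 13 MHz, 14 MHz, 15.35 MHz, 15.7 MHz} → 5.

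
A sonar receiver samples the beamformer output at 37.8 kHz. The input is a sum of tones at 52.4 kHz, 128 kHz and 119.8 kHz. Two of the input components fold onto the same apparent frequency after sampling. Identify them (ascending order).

fs/2 = 18.9 kHz.
52.4 kHz mod fs = 14.6 kHz.
14.6 kHz ≤ fs/2 = 18.9 kHz, appears at 14.6 kHz.
128 kHz mod fs = 14.6 kHz.
14.6 kHz ≤ fs/2 = 18.9 kHz, appears at 14.6 kHz.
119.8 kHz mod fs = 6.4 kHz.
6.4 kHz ≤ fs/2 = 18.9 kHz, appears at 6.4 kHz.
52.4 kHz and 128 kHz both map to 14.6 kHz.

52.4 kHz, 128 kHz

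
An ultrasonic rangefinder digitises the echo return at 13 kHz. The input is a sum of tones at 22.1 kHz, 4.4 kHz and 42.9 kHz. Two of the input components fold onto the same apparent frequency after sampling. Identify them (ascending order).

22.1 kHz, 42.9 kHz

fs/2 = 6.5 kHz.
22.1 kHz mod fs = 9.1 kHz.
9.1 kHz > fs/2 = 6.5 kHz, folds to fs − 9.1 kHz = 3.9 kHz.
4.4 kHz ≤ fs/2 = 6.5 kHz, passes unchanged.
42.9 kHz mod fs = 3.9 kHz.
3.9 kHz ≤ fs/2 = 6.5 kHz, appears at 3.9 kHz.
22.1 kHz and 42.9 kHz both map to 3.9 kHz.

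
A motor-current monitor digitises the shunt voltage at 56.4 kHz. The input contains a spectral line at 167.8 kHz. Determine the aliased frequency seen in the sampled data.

167.8 kHz mod fs = 55 kHz.
55 kHz > fs/2 = 28.2 kHz, folds to fs − 55 kHz = 1.4 kHz.

1.4 kHz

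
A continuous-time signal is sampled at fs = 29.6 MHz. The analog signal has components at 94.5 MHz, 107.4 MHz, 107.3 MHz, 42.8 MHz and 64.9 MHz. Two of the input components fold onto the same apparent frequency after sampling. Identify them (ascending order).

fs/2 = 14.8 MHz.
94.5 MHz mod fs = 5.7 MHz.
5.7 MHz ≤ fs/2 = 14.8 MHz, appears at 5.7 MHz.
107.4 MHz mod fs = 18.6 MHz.
18.6 MHz > fs/2 = 14.8 MHz, folds to fs − 18.6 MHz = 11 MHz.
107.3 MHz mod fs = 18.5 MHz.
18.5 MHz > fs/2 = 14.8 MHz, folds to fs − 18.5 MHz = 11.1 MHz.
42.8 MHz mod fs = 13.2 MHz.
13.2 MHz ≤ fs/2 = 14.8 MHz, appears at 13.2 MHz.
64.9 MHz mod fs = 5.7 MHz.
5.7 MHz ≤ fs/2 = 14.8 MHz, appears at 5.7 MHz.
64.9 MHz and 94.5 MHz both map to 5.7 MHz.

64.9 MHz, 94.5 MHz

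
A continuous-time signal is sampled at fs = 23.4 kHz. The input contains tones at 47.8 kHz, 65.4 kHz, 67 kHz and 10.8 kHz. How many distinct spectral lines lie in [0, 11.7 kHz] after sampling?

4

fs/2 = 11.7 kHz.
47.8 kHz mod fs = 1 kHz.
1 kHz ≤ fs/2 = 11.7 kHz, appears at 1 kHz.
65.4 kHz mod fs = 18.6 kHz.
18.6 kHz > fs/2 = 11.7 kHz, folds to fs − 18.6 kHz = 4.8 kHz.
67 kHz mod fs = 20.2 kHz.
20.2 kHz > fs/2 = 11.7 kHz, folds to fs − 20.2 kHz = 3.2 kHz.
10.8 kHz ≤ fs/2 = 11.7 kHz, passes unchanged.
Distinct values: {1 kHz, 3.2 kHz, 4.8 kHz, 10.8 kHz} → 4.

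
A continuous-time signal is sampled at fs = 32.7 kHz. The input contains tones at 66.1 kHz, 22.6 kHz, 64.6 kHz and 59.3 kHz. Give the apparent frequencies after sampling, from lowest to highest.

0.7 kHz, 0.8 kHz, 6.1 kHz, 10.1 kHz

fs/2 = 16.35 kHz.
66.1 kHz mod fs = 0.7 kHz.
0.7 kHz ≤ fs/2 = 16.35 kHz, appears at 0.7 kHz.
22.6 kHz > fs/2 = 16.35 kHz, folds to fs − 22.6 kHz = 10.1 kHz.
64.6 kHz mod fs = 31.9 kHz.
31.9 kHz > fs/2 = 16.35 kHz, folds to fs − 31.9 kHz = 0.8 kHz.
59.3 kHz mod fs = 26.6 kHz.
26.6 kHz > fs/2 = 16.35 kHz, folds to fs − 26.6 kHz = 6.1 kHz.
Distinct values: {0.7 kHz, 0.8 kHz, 6.1 kHz, 10.1 kHz}.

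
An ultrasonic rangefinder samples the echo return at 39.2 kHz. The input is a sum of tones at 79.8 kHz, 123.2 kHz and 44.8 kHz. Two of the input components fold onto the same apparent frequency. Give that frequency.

5.6 kHz

fs/2 = 19.6 kHz.
79.8 kHz mod fs = 1.4 kHz.
1.4 kHz ≤ fs/2 = 19.6 kHz, appears at 1.4 kHz.
123.2 kHz mod fs = 5.6 kHz.
5.6 kHz ≤ fs/2 = 19.6 kHz, appears at 5.6 kHz.
44.8 kHz mod fs = 5.6 kHz.
5.6 kHz ≤ fs/2 = 19.6 kHz, appears at 5.6 kHz.
44.8 kHz and 123.2 kHz both map to 5.6 kHz.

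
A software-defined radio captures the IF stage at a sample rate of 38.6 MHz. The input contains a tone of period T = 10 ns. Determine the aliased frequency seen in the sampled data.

T = 10 ns → f = 1/T = 100 MHz.
100 MHz mod fs = 22.8 MHz.
22.8 MHz > fs/2 = 19.3 MHz, folds to fs − 22.8 MHz = 15.8 MHz.

15.8 MHz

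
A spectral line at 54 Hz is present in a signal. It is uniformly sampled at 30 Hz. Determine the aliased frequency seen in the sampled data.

6 Hz

54 Hz mod fs = 24 Hz.
24 Hz > fs/2 = 15 Hz, folds to fs − 24 Hz = 6 Hz.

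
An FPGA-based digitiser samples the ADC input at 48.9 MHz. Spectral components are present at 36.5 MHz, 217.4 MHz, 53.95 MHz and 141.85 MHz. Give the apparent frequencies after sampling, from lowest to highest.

4.85 MHz, 5.05 MHz, 12.4 MHz, 21.8 MHz

fs/2 = 24.45 MHz.
36.5 MHz > fs/2 = 24.45 MHz, folds to fs − 36.5 MHz = 12.4 MHz.
217.4 MHz mod fs = 21.8 MHz.
21.8 MHz ≤ fs/2 = 24.45 MHz, appears at 21.8 MHz.
53.95 MHz mod fs = 5.05 MHz.
5.05 MHz ≤ fs/2 = 24.45 MHz, appears at 5.05 MHz.
141.85 MHz mod fs = 44.05 MHz.
44.05 MHz > fs/2 = 24.45 MHz, folds to fs − 44.05 MHz = 4.85 MHz.
Distinct values: {4.85 MHz, 5.05 MHz, 12.4 MHz, 21.8 MHz}.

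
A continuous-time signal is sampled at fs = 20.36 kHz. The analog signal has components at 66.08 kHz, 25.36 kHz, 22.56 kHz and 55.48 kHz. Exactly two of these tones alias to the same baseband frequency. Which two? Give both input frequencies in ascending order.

25.36 kHz, 66.08 kHz

fs/2 = 10.18 kHz.
66.08 kHz mod fs = 5 kHz.
5 kHz ≤ fs/2 = 10.18 kHz, appears at 5 kHz.
25.36 kHz mod fs = 5 kHz.
5 kHz ≤ fs/2 = 10.18 kHz, appears at 5 kHz.
22.56 kHz mod fs = 2.2 kHz.
2.2 kHz ≤ fs/2 = 10.18 kHz, appears at 2.2 kHz.
55.48 kHz mod fs = 14.76 kHz.
14.76 kHz > fs/2 = 10.18 kHz, folds to fs − 14.76 kHz = 5.6 kHz.
25.36 kHz and 66.08 kHz both map to 5 kHz.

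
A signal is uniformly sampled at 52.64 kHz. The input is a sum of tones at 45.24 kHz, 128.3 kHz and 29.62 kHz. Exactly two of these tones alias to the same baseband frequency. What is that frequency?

fs/2 = 26.32 kHz.
45.24 kHz > fs/2 = 26.32 kHz, folds to fs − 45.24 kHz = 7.4 kHz.
128.3 kHz mod fs = 23.02 kHz.
23.02 kHz ≤ fs/2 = 26.32 kHz, appears at 23.02 kHz.
29.62 kHz > fs/2 = 26.32 kHz, folds to fs − 29.62 kHz = 23.02 kHz.
29.62 kHz and 128.3 kHz both map to 23.02 kHz.

23.02 kHz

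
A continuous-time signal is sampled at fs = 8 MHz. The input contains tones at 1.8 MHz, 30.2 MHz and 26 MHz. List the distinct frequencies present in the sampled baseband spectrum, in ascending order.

1.8 MHz, 2 MHz

fs/2 = 4 MHz.
1.8 MHz ≤ fs/2 = 4 MHz, passes unchanged.
30.2 MHz mod fs = 6.2 MHz.
6.2 MHz > fs/2 = 4 MHz, folds to fs − 6.2 MHz = 1.8 MHz.
26 MHz mod fs = 2 MHz.
2 MHz ≤ fs/2 = 4 MHz, appears at 2 MHz.
Distinct values: {1.8 MHz, 2 MHz}.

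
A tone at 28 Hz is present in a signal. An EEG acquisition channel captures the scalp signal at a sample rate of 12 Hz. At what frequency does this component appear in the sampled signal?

4 Hz

28 Hz mod fs = 4 Hz.
4 Hz ≤ fs/2 = 6 Hz, appears at 4 Hz.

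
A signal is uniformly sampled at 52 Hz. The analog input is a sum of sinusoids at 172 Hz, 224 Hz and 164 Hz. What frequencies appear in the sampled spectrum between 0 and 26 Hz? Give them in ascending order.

fs/2 = 26 Hz.
172 Hz mod fs = 16 Hz.
16 Hz ≤ fs/2 = 26 Hz, appears at 16 Hz.
224 Hz mod fs = 16 Hz.
16 Hz ≤ fs/2 = 26 Hz, appears at 16 Hz.
164 Hz mod fs = 8 Hz.
8 Hz ≤ fs/2 = 26 Hz, appears at 8 Hz.
Distinct values: {8 Hz, 16 Hz}.

8 Hz, 16 Hz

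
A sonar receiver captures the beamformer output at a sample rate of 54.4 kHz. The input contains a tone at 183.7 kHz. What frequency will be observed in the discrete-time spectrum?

20.5 kHz

183.7 kHz mod fs = 20.5 kHz.
20.5 kHz ≤ fs/2 = 27.2 kHz, appears at 20.5 kHz.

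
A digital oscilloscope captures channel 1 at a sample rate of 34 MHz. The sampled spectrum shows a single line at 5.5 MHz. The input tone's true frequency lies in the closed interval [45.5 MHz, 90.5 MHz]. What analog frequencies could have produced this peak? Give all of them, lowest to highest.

62.5 MHz, 73.5 MHz

Frequencies that alias to 5.5 MHz are k·fs ± 5.5 MHz for integer k ≥ 0.
k=0: 5.5 MHz.
k=1: 28.5 MHz, 39.5 MHz.
k=2: 62.5 MHz, 73.5 MHz.
k=3: 96.5 MHz, 107.5 MHz.
Within [45.5 MHz, 90.5 MHz]: 62.5 MHz, 73.5 MHz.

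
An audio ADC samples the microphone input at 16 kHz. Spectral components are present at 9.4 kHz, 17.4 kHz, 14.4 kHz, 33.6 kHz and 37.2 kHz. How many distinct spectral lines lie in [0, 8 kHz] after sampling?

fs/2 = 8 kHz.
9.4 kHz > fs/2 = 8 kHz, folds to fs − 9.4 kHz = 6.6 kHz.
17.4 kHz mod fs = 1.4 kHz.
1.4 kHz ≤ fs/2 = 8 kHz, appears at 1.4 kHz.
14.4 kHz > fs/2 = 8 kHz, folds to fs − 14.4 kHz = 1.6 kHz.
33.6 kHz mod fs = 1.6 kHz.
1.6 kHz ≤ fs/2 = 8 kHz, appears at 1.6 kHz.
37.2 kHz mod fs = 5.2 kHz.
5.2 kHz ≤ fs/2 = 8 kHz, appears at 5.2 kHz.
Distinct values: {1.4 kHz, 1.6 kHz, 5.2 kHz, 6.6 kHz} → 4.

4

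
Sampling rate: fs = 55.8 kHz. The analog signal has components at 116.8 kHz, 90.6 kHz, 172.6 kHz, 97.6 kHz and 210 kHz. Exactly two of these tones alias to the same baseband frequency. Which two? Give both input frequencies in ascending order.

116.8 kHz, 172.6 kHz

fs/2 = 27.9 kHz.
116.8 kHz mod fs = 5.2 kHz.
5.2 kHz ≤ fs/2 = 27.9 kHz, appears at 5.2 kHz.
90.6 kHz mod fs = 34.8 kHz.
34.8 kHz > fs/2 = 27.9 kHz, folds to fs − 34.8 kHz = 21 kHz.
172.6 kHz mod fs = 5.2 kHz.
5.2 kHz ≤ fs/2 = 27.9 kHz, appears at 5.2 kHz.
97.6 kHz mod fs = 41.8 kHz.
41.8 kHz > fs/2 = 27.9 kHz, folds to fs − 41.8 kHz = 14 kHz.
210 kHz mod fs = 42.6 kHz.
42.6 kHz > fs/2 = 27.9 kHz, folds to fs − 42.6 kHz = 13.2 kHz.
116.8 kHz and 172.6 kHz both map to 5.2 kHz.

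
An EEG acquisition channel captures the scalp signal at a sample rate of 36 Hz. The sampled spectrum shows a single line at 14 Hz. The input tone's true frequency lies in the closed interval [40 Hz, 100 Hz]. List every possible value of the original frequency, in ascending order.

50 Hz, 58 Hz, 86 Hz, 94 Hz

Frequencies that alias to 14 Hz are k·fs ± 14 Hz for integer k ≥ 0.
k=0: 14 Hz.
k=1: 22 Hz, 50 Hz.
k=2: 58 Hz, 86 Hz.
k=3: 94 Hz, 122 Hz.
k=4: 130 Hz, 158 Hz.
Within [40 Hz, 100 Hz]: 50 Hz, 58 Hz, 86 Hz, 94 Hz.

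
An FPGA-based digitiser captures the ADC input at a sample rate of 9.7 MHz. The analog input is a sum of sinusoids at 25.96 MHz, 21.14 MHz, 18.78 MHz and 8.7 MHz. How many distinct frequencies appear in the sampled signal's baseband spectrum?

4

fs/2 = 4.85 MHz.
25.96 MHz mod fs = 6.56 MHz.
6.56 MHz > fs/2 = 4.85 MHz, folds to fs − 6.56 MHz = 3.14 MHz.
21.14 MHz mod fs = 1.74 MHz.
1.74 MHz ≤ fs/2 = 4.85 MHz, appears at 1.74 MHz.
18.78 MHz mod fs = 9.08 MHz.
9.08 MHz > fs/2 = 4.85 MHz, folds to fs − 9.08 MHz = 0.62 MHz.
8.7 MHz > fs/2 = 4.85 MHz, folds to fs − 8.7 MHz = 1 MHz.
Distinct values: {0.62 MHz, 1 MHz, 1.74 MHz, 3.14 MHz} → 4.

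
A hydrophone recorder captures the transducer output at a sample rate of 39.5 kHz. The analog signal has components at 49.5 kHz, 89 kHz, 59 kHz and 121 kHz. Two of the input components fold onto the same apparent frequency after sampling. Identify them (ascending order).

fs/2 = 19.75 kHz.
49.5 kHz mod fs = 10 kHz.
10 kHz ≤ fs/2 = 19.75 kHz, appears at 10 kHz.
89 kHz mod fs = 10 kHz.
10 kHz ≤ fs/2 = 19.75 kHz, appears at 10 kHz.
59 kHz mod fs = 19.5 kHz.
19.5 kHz ≤ fs/2 = 19.75 kHz, appears at 19.5 kHz.
121 kHz mod fs = 2.5 kHz.
2.5 kHz ≤ fs/2 = 19.75 kHz, appears at 2.5 kHz.
49.5 kHz and 89 kHz both map to 10 kHz.

49.5 kHz, 89 kHz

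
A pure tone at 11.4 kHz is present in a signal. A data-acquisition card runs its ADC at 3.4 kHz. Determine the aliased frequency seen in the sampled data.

11.4 kHz mod fs = 1.2 kHz.
1.2 kHz ≤ fs/2 = 1.7 kHz, appears at 1.2 kHz.

1.2 kHz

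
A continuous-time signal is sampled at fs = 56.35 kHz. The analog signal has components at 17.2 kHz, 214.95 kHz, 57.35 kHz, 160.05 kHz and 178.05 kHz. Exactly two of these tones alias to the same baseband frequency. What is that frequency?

fs/2 = 28.175 kHz.
17.2 kHz ≤ fs/2 = 28.175 kHz, passes unchanged.
214.95 kHz mod fs = 45.9 kHz.
45.9 kHz > fs/2 = 28.175 kHz, folds to fs − 45.9 kHz = 10.45 kHz.
57.35 kHz mod fs = 1 kHz.
1 kHz ≤ fs/2 = 28.175 kHz, appears at 1 kHz.
160.05 kHz mod fs = 47.35 kHz.
47.35 kHz > fs/2 = 28.175 kHz, folds to fs − 47.35 kHz = 9 kHz.
178.05 kHz mod fs = 9 kHz.
9 kHz ≤ fs/2 = 28.175 kHz, appears at 9 kHz.
160.05 kHz and 178.05 kHz both map to 9 kHz.

9 kHz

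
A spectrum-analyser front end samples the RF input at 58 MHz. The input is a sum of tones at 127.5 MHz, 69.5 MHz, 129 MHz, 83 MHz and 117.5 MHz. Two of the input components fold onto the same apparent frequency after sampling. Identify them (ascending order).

69.5 MHz, 127.5 MHz

fs/2 = 29 MHz.
127.5 MHz mod fs = 11.5 MHz.
11.5 MHz ≤ fs/2 = 29 MHz, appears at 11.5 MHz.
69.5 MHz mod fs = 11.5 MHz.
11.5 MHz ≤ fs/2 = 29 MHz, appears at 11.5 MHz.
129 MHz mod fs = 13 MHz.
13 MHz ≤ fs/2 = 29 MHz, appears at 13 MHz.
83 MHz mod fs = 25 MHz.
25 MHz ≤ fs/2 = 29 MHz, appears at 25 MHz.
117.5 MHz mod fs = 1.5 MHz.
1.5 MHz ≤ fs/2 = 29 MHz, appears at 1.5 MHz.
69.5 MHz and 127.5 MHz both map to 11.5 MHz.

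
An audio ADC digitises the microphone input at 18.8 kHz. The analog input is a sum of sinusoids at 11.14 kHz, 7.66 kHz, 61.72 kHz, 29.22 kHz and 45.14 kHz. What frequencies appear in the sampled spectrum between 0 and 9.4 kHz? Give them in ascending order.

fs/2 = 9.4 kHz.
11.14 kHz > fs/2 = 9.4 kHz, folds to fs − 11.14 kHz = 7.66 kHz.
7.66 kHz ≤ fs/2 = 9.4 kHz, passes unchanged.
61.72 kHz mod fs = 5.32 kHz.
5.32 kHz ≤ fs/2 = 9.4 kHz, appears at 5.32 kHz.
29.22 kHz mod fs = 10.42 kHz.
10.42 kHz > fs/2 = 9.4 kHz, folds to fs − 10.42 kHz = 8.38 kHz.
45.14 kHz mod fs = 7.54 kHz.
7.54 kHz ≤ fs/2 = 9.4 kHz, appears at 7.54 kHz.
Distinct values: {5.32 kHz, 7.54 kHz, 7.66 kHz, 8.38 kHz}.

5.32 kHz, 7.54 kHz, 7.66 kHz, 8.38 kHz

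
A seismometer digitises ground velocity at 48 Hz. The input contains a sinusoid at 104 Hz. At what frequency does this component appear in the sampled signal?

8 Hz

104 Hz mod fs = 8 Hz.
8 Hz ≤ fs/2 = 24 Hz, appears at 8 Hz.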